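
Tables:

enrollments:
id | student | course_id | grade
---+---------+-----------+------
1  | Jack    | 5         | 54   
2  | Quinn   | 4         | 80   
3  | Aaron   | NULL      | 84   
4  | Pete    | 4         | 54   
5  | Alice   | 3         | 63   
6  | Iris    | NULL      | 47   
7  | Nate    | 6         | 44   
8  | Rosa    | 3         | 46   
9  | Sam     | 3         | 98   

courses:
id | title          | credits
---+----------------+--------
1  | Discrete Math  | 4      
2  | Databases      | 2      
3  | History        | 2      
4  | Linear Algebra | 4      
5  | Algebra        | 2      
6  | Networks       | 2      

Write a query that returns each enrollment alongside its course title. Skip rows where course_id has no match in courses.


INNER JOIN keeps only enrollments rows whose course_id matches an id in courses. Walk through each enrollment:
  - enrollment 1 (Jack): course_id=5 -> matches Algebra
  - enrollment 2 (Quinn): course_id=4 -> matches Linear Algebra
  - enrollment 3 (Aaron): course_id=NULL, no match -> dropped
  - enrollment 4 (Pete): course_id=4 -> matches Linear Algebra
  - enrollment 5 (Alice): course_id=3 -> matches History
  - enrollment 6 (Iris): course_id=NULL, no match -> dropped
  - enrollment 7 (Nate): course_id=6 -> matches Networks
  - enrollment 8 (Rosa): course_id=3 -> matches History
  - enrollment 9 (Sam): course_id=3 -> matches History
So 2 of 9 rows are dropped.

SQL:
SELECT a.student, b.title AS course
FROM enrollments a
INNER JOIN courses b ON a.course_id = b.id

Result:
student | course        
--------+---------------
Jack    | Algebra       
Quinn   | Linear Algebra
Pete    | Linear Algebra
Alice   | History       
Nate    | Networks      
Rosa    | History       
Sam     | History       


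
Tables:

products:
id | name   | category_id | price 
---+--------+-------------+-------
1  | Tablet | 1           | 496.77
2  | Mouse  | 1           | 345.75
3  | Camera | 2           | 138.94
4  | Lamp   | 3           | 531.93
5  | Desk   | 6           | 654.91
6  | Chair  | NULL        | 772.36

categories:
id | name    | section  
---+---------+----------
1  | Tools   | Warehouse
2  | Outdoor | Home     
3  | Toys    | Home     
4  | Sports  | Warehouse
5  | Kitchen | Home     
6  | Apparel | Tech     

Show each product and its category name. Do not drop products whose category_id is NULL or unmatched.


LEFT JOIN keeps every row from products (the left table); where category_id has no match in categories, the category columns become NULL. Walk through each product:
  - product 1 (Tablet): category_id=1 -> matches Tools
  - product 2 (Mouse): category_id=1 -> matches Tools
  - product 3 (Camera): category_id=2 -> matches Outdoor
  - product 4 (Lamp): category_id=3 -> matches Toys
  - product 5 (Desk): category_id=6 -> matches Apparel
  - product 6 (Chair): category_id=NULL, no match -> kept with NULL
All 6 rows appear; 1 has NULL category.

SQL:
SELECT a.name, b.name AS category
FROM products a
LEFT JOIN categories b ON a.category_id = b.id

Result:
name   | category
-------+---------
Tablet | Tools   
Mouse  | Tools   
Camera | Outdoor 
Lamp   | Toys    
Desk   | Apparel 
Chair  | NULL    


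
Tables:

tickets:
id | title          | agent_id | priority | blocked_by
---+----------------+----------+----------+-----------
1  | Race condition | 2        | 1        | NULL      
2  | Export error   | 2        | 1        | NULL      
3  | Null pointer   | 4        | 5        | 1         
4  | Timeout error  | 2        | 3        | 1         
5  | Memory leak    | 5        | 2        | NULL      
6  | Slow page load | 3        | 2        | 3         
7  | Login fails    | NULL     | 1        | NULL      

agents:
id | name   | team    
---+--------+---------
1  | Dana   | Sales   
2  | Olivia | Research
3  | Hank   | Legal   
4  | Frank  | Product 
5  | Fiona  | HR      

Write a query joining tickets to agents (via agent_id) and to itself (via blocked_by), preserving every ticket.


Two LEFT JOINs from the same base table tickets: one to agents via agent_id, one to tickets itself via blocked_by. Both are LEFT so every ticket is preserved.
Match against agents:
  - ticket 1 (Race condition): agent_id=2 -> matches Olivia
  - ticket 2 (Export error): agent_id=2 -> matches Olivia
  - ticket 3 (Null pointer): agent_id=4 -> matches Frank
  - ticket 4 (Timeout error): agent_id=2 -> matches Olivia
  - ticket 5 (Memory leak): agent_id=5 -> matches Fiona
  - ticket 6 (Slow page load): agent_id=3 -> matches Hank
  - ticket 7 (Login fails): agent_id=NULL, no match -> kept with NULL
Match against tickets (self):
  - ticket 1 (Race condition): blocked_by=NULL -> NULL
  - ticket 2 (Export error): blocked_by=NULL -> NULL
  - ticket 3 (Null pointer): blocked_by=1 -> Race condition
  - ticket 4 (Timeout error): blocked_by=1 -> Race condition
  - ticket 5 (Memory leak): blocked_by=NULL -> NULL
  - ticket 6 (Slow page load): blocked_by=3 -> Null pointer
  - ticket 7 (Login fails): blocked_by=NULL -> NULL

SQL:
SELECT a.title, b.name AS agent, c.title AS blocked_by
FROM tickets a
LEFT JOIN agents b ON a.agent_id = b.id
LEFT JOIN tickets c ON a.blocked_by = c.id

Result:
title          | agent  | blocked_by    
---------------+--------+---------------
Race condition | Olivia | NULL          
Export error   | Olivia | NULL          
Null pointer   | Frank  | Race condition
Timeout error  | Olivia | Race condition
Memory leak    | Fiona  | NULL          
Slow page load | Hank   | Null pointer  
Login fails    | NULL   | NULL          


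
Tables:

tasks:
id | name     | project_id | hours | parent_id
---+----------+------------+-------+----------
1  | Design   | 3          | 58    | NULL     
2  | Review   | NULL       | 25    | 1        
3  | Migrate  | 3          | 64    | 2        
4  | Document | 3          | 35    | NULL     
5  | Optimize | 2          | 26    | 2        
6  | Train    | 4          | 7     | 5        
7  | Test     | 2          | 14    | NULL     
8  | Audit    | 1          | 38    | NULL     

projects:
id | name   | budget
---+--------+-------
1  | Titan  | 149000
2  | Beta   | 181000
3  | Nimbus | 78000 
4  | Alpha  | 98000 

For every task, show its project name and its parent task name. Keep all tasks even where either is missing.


Two LEFT JOINs from the same base table tasks: one to projects via project_id, one to tasks itself via parent_id. Both are LEFT so every task is preserved.
Match against projects:
  - task 1 (Design): project_id=3 -> matches Nimbus
  - task 2 (Review): project_id=NULL, no match -> kept with NULL
  - task 3 (Migrate): project_id=3 -> matches Nimbus
  - task 4 (Document): project_id=3 -> matches Nimbus
  - task 5 (Optimize): project_id=2 -> matches Beta
  - task 6 (Train): project_id=4 -> matches Alpha
  - task 7 (Test): project_id=2 -> matches Beta
  - task 8 (Audit): project_id=1 -> matches Titan
Match against tasks (self):
  - task 1 (Design): parent_id=NULL -> NULL
  - task 2 (Review): parent_id=1 -> Design
  - task 3 (Migrate): parent_id=2 -> Review
  - task 4 (Document): parent_id=NULL -> NULL
  - task 5 (Optimize): parent_id=2 -> Review
  - task 6 (Train): parent_id=5 -> Optimize
  - task 7 (Test): parent_id=NULL -> NULL
  - task 8 (Audit): parent_id=NULL -> NULL

SQL:
SELECT a.name, b.name AS project, c.name AS parent
FROM tasks a
LEFT JOIN projects b ON a.project_id = b.id
LEFT JOIN tasks c ON a.parent_id = c.id

Result:
name     | project | parent  
---------+---------+---------
Design   | Nimbus  | NULL    
Review   | NULL    | Design  
Migrate  | Nimbus  | Review  
Document | Nimbus  | NULL    
Optimize | Beta    | Review  
Train    | Alpha   | Optimize
Test     | Beta    | NULL    
Audit    | Titan   | NULL    


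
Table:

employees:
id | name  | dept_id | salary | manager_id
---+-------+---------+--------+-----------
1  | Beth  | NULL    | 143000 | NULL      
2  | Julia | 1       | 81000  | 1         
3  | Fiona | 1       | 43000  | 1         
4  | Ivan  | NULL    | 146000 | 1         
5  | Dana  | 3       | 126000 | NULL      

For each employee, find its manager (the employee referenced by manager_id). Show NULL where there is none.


This is a self-join: employees is joined to a second copy of itself, matching each row's manager_id to another row's id. Use LEFT JOIN so rows with manager_id=NULL are kept.
  - employee 1 (Beth): manager_id=NULL -> NULL
  - employee 2 (Julia): manager_id=1 -> Beth
  - employee 3 (Fiona): manager_id=1 -> Beth
  - employee 4 (Ivan): manager_id=1 -> Beth
  - employee 5 (Dana): manager_id=NULL -> NULL

SQL:
SELECT a.name AS item, b.name AS manager
FROM employees a
LEFT JOIN employees b ON a.manager_id = b.id

Result:
item  | manager
------+--------
Beth  | NULL   
Julia | Beth   
Fiona | Beth   
Ivan  | Beth   
Dana  | NULL   


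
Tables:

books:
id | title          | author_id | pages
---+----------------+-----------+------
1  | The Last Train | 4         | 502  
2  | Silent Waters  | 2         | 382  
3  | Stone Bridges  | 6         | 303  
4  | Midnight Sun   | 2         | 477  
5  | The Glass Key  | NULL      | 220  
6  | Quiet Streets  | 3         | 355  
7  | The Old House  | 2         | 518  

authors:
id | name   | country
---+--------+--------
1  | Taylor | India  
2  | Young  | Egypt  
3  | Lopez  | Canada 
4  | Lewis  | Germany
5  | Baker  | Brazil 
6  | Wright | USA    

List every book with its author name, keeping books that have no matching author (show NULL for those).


LEFT JOIN keeps every row from books (the left table); where author_id has no match in authors, the author columns become NULL. Walk through each book:
  - book 1 (The Last Train): author_id=4 -> matches Lewis
  - book 2 (Silent Waters): author_id=2 -> matches Young
  - book 3 (Stone Bridges): author_id=6 -> matches Wright
  - book 4 (Midnight Sun): author_id=2 -> matches Young
  - book 5 (The Glass Key): author_id=NULL, no match -> kept with NULL
  - book 6 (Quiet Streets): author_id=3 -> matches Lopez
  - book 7 (The Old House): author_id=2 -> matches Young
All 7 rows appear; 1 has NULL author.

SQL:
SELECT a.title, b.name AS author
FROM books a
LEFT JOIN authors b ON a.author_id = b.id

Result:
title          | author
---------------+-------
The Last Train | Lewis 
Silent Waters  | Young 
Stone Bridges  | Wright
Midnight Sun   | Young 
The Glass Key  | NULL  
Quiet Streets  | Lopez 
The Old House  | Young 


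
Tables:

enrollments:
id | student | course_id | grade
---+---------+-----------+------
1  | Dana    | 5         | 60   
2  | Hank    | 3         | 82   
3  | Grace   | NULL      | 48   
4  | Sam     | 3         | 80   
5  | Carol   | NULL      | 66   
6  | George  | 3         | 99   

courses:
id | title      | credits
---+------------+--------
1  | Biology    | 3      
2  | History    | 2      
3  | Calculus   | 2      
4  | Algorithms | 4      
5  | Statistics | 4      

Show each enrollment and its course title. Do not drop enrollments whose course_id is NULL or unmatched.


LEFT JOIN keeps every row from enrollments (the left table); where course_id has no match in courses, the course columns become NULL. Walk through each enrollment:
  - enrollment 1 (Dana): course_id=5 -> matches Statistics
  - enrollment 2 (Hank): course_id=3 -> matches Calculus
  - enrollment 3 (Grace): course_id=NULL, no match -> kept with NULL
  - enrollment 4 (Sam): course_id=3 -> matches Calculus
  - enrollment 5 (Carol): course_id=NULL, no match -> kept with NULL
  - enrollment 6 (George): course_id=3 -> matches Calculus
All 6 rows appear; 2 have NULL course.

SQL:
SELECT a.student, b.title AS course
FROM enrollments a
LEFT JOIN courses b ON a.course_id = b.id

Result:
student | course    
--------+-----------
Dana    | Statistics
Hank    | Calculus  
Grace   | NULL      
Sam     | Calculus  
Carol   | NULL      
George  | Calculus  


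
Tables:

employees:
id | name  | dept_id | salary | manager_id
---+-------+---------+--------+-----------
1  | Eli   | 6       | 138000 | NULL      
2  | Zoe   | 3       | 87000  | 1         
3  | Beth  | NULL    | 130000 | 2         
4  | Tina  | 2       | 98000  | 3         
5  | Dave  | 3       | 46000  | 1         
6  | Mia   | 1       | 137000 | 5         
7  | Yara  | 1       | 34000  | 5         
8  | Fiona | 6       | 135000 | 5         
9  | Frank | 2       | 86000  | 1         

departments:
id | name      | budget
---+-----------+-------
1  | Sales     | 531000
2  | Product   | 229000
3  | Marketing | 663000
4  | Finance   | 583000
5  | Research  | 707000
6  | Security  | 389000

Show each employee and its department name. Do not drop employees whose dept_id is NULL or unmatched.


LEFT JOIN keeps every row from employees (the left table); where dept_id has no match in departments, the department columns become NULL. Walk through each employee:
  - employee 1 (Eli): dept_id=6 -> matches Security
  - employee 2 (Zoe): dept_id=3 -> matches Marketing
  - employee 3 (Beth): dept_id=NULL, no match -> kept with NULL
  - employee 4 (Tina): dept_id=2 -> matches Product
  - employee 5 (Dave): dept_id=3 -> matches Marketing
  - employee 6 (Mia): dept_id=1 -> matches Sales
  - employee 7 (Yara): dept_id=1 -> matches Sales
  - employee 8 (Fiona): dept_id=6 -> matches Security
  - employee 9 (Frank): dept_id=2 -> matches Product
All 9 rows appear; 1 has NULL department.

SQL:
SELECT a.name, b.name AS department
FROM employees a
LEFT JOIN departments b ON a.dept_id = b.id

Result:
name  | department
------+-----------
Eli   | Security  
Zoe   | Marketing 
Beth  | NULL      
Tina  | Product   
Dave  | Marketing 
Mia   | Sales     
Yara  | Sales     
Fiona | Security  
Frank | Product   


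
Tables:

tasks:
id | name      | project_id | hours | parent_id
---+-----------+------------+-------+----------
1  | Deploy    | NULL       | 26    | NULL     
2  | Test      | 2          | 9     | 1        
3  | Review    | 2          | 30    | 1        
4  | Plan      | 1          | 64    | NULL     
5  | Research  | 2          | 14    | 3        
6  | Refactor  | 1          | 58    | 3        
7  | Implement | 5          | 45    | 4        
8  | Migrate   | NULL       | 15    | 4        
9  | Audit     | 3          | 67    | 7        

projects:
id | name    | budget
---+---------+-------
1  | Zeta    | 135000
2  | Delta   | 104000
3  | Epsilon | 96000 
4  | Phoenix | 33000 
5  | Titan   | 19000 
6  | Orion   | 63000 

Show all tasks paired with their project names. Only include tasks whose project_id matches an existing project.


INNER JOIN keeps only tasks rows whose project_id matches an id in projects. Walk through each task:
  - task 1 (Deploy): project_id=NULL, no match -> dropped
  - task 2 (Test): project_id=2 -> matches Delta
  - task 3 (Review): project_id=2 -> matches Delta
  - task 4 (Plan): project_id=1 -> matches Zeta
  - task 5 (Research): project_id=2 -> matches Delta
  - task 6 (Refactor): project_id=1 -> matches Zeta
  - task 7 (Implement): project_id=5 -> matches Titan
  - task 8 (Migrate): project_id=NULL, no match -> dropped
  - task 9 (Audit): project_id=3 -> matches Epsilon
So 2 of 9 rows are dropped.

SQL:
SELECT a.name, b.name AS project
FROM tasks a
INNER JOIN projects b ON a.project_id = b.id

Result:
name      | project
----------+--------
Test      | Delta  
Review    | Delta  
Plan      | Zeta   
Research  | Delta  
Refactor  | Zeta   
Implement | Titan  
Audit     | Epsilon


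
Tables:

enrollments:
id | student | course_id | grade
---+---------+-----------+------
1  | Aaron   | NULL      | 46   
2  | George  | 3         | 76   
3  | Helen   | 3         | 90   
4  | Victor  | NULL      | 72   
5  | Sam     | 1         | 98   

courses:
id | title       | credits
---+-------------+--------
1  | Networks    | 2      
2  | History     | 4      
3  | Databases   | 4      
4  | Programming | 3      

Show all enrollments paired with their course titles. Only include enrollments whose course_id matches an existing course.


INNER JOIN keeps only enrollments rows whose course_id matches an id in courses. Walk through each enrollment:
  - enrollment 1 (Aaron): course_id=NULL, no match -> dropped
  - enrollment 2 (George): course_id=3 -> matches Databases
  - enrollment 3 (Helen): course_id=3 -> matches Databases
  - enrollment 4 (Victor): course_id=NULL, no match -> dropped
  - enrollment 5 (Sam): course_id=1 -> matches Networks
So 2 of 5 rows are dropped.

SQL:
SELECT a.student, b.title AS course
FROM enrollments a
INNER JOIN courses b ON a.course_id = b.id

Result:
student | course   
--------+----------
George  | Databases
Helen   | Databases
Sam     | Networks 


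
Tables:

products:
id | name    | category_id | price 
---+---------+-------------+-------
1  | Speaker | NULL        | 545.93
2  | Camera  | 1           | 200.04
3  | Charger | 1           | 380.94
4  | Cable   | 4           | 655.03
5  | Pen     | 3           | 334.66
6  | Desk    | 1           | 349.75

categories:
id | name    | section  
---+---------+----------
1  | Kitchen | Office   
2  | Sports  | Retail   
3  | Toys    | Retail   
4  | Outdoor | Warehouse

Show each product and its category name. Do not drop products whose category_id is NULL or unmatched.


LEFT JOIN keeps every row from products (the left table); where category_id has no match in categories, the category columns become NULL. Walk through each product:
  - product 1 (Speaker): category_id=NULL, no match -> kept with NULL
  - product 2 (Camera): category_id=1 -> matches Kitchen
  - product 3 (Charger): category_id=1 -> matches Kitchen
  - product 4 (Cable): category_id=4 -> matches Outdoor
  - product 5 (Pen): category_id=3 -> matches Toys
  - product 6 (Desk): category_id=1 -> matches Kitchen
All 6 rows appear; 1 has NULL category.

SQL:
SELECT a.name, b.name AS category
FROM products a
LEFT JOIN categories b ON a.category_id = b.id

Result:
name    | category
--------+---------
Speaker | NULL    
Camera  | Kitchen 
Charger | Kitchen 
Cable   | Outdoor 
Pen     | Toys    
Desk    | Kitchen 


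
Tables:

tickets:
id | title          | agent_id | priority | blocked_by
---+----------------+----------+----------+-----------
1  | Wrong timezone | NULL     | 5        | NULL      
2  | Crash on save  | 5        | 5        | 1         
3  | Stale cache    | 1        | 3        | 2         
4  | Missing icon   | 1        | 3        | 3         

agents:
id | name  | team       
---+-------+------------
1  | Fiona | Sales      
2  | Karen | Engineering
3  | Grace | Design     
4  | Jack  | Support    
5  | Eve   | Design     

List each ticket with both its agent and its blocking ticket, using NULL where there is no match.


Two LEFT JOINs from the same base table tickets: one to agents via agent_id, one to tickets itself via blocked_by. Both are LEFT so every ticket is preserved.
Match against agents:
  - ticket 1 (Wrong timezone): agent_id=NULL, no match -> kept with NULL
  - ticket 2 (Crash on save): agent_id=5 -> matches Eve
  - ticket 3 (Stale cache): agent_id=1 -> matches Fiona
  - ticket 4 (Missing icon): agent_id=1 -> matches Fiona
Match against tickets (self):
  - ticket 1 (Wrong timezone): blocked_by=NULL -> NULL
  - ticket 2 (Crash on save): blocked_by=1 -> Wrong timezone
  - ticket 3 (Stale cache): blocked_by=2 -> Crash on save
  - ticket 4 (Missing icon): blocked_by=3 -> Stale cache

SQL:
SELECT a.title, b.name AS agent, c.title AS blocked_by
FROM tickets a
LEFT JOIN agents b ON a.agent_id = b.id
LEFT JOIN tickets c ON a.blocked_by = c.id

Result:
title          | agent | blocked_by    
---------------+-------+---------------
Wrong timezone | NULL  | NULL          
Crash on save  | Eve   | Wrong timezone
Stale cache    | Fiona | Crash on save 
Missing icon   | Fiona | Stale cache   


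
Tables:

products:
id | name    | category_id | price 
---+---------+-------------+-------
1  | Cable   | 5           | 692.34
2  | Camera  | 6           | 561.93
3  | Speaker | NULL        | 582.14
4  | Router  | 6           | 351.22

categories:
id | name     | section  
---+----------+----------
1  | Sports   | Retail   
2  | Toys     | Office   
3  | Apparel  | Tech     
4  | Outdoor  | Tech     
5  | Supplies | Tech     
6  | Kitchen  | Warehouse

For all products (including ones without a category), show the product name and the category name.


LEFT JOIN keeps every row from products (the left table); where category_id has no match in categories, the category columns become NULL. Walk through each product:
  - product 1 (Cable): category_id=5 -> matches Supplies
  - product 2 (Camera): category_id=6 -> matches Kitchen
  - product 3 (Speaker): category_id=NULL, no match -> kept with NULL
  - product 4 (Router): category_id=6 -> matches Kitchen
All 4 rows appear; 1 has NULL category.

SQL:
SELECT a.name, b.name AS category
FROM products a
LEFT JOIN categories b ON a.category_id = b.id

Result:
name    | category
--------+---------
Cable   | Supplies
Camera  | Kitchen 
Speaker | NULL    
Router  | Kitchen 


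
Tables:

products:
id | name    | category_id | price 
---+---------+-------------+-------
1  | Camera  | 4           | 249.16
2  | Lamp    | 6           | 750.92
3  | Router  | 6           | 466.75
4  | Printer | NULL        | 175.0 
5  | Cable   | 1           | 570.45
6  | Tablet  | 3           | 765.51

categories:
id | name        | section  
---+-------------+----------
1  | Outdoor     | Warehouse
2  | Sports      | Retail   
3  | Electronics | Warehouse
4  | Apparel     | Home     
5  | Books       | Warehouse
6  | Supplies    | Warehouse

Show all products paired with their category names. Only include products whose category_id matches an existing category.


INNER JOIN keeps only products rows whose category_id matches an id in categories. Walk through each product:
  - product 1 (Camera): category_id=4 -> matches Apparel
  - product 2 (Lamp): category_id=6 -> matches Supplies
  - product 3 (Router): category_id=6 -> matches Supplies
  - product 4 (Printer): category_id=NULL, no match -> dropped
  - product 5 (Cable): category_id=1 -> matches Outdoor
  - product 6 (Tablet): category_id=3 -> matches Electronics
So 1 of 6 rows is dropped.

SQL:
SELECT a.name, b.name AS category
FROM products a
INNER JOIN categories b ON a.category_id = b.id

Result:
name   | category   
-------+------------
Camera | Apparel    
Lamp   | Supplies   
Router | Supplies   
Cable  | Outdoor    
Tablet | Electronics


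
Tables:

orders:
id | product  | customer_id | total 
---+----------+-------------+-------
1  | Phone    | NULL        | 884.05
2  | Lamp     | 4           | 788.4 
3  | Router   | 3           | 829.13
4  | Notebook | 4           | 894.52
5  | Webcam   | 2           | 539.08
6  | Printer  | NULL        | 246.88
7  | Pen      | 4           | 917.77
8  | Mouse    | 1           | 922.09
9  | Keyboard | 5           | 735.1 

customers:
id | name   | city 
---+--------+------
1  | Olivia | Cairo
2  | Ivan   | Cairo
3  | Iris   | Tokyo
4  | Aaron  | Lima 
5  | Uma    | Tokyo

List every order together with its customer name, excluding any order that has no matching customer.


INNER JOIN keeps only orders rows whose customer_id matches an id in customers. Walk through each order:
  - order 1 (Phone): customer_id=NULL, no match -> dropped
  - order 2 (Lamp): customer_id=4 -> matches Aaron
  - order 3 (Router): customer_id=3 -> matches Iris
  - order 4 (Notebook): customer_id=4 -> matches Aaron
  - order 5 (Webcam): customer_id=2 -> matches Ivan
  - order 6 (Printer): customer_id=NULL, no match -> dropped
  - order 7 (Pen): customer_id=4 -> matches Aaron
  - order 8 (Mouse): customer_id=1 -> matches Olivia
  - order 9 (Keyboard): customer_id=5 -> matches Uma
So 2 of 9 rows are dropped.

SQL:
SELECT a.product, b.name AS customer
FROM orders a
INNER JOIN customers b ON a.customer_id = b.id

Result:
product  | customer
---------+---------
Lamp     | Aaron   
Router   | Iris    
Notebook | Aaron   
Webcam   | Ivan    
Pen      | Aaron   
Mouse    | Olivia  
Keyboard | Uma     


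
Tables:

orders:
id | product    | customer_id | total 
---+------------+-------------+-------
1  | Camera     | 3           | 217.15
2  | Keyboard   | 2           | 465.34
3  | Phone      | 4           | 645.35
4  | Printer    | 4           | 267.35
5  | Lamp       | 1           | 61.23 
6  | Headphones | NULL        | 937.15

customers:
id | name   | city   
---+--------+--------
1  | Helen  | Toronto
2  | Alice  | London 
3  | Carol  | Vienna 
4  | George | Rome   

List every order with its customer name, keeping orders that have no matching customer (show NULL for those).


LEFT JOIN keeps every row from orders (the left table); where customer_id has no match in customers, the customer columns become NULL. Walk through each order:
  - order 1 (Camera): customer_id=3 -> matches Carol
  - order 2 (Keyboard): customer_id=2 -> matches Alice
  - order 3 (Phone): customer_id=4 -> matches George
  - order 4 (Printer): customer_id=4 -> matches George
  - order 5 (Lamp): customer_id=1 -> matches Helen
  - order 6 (Headphones): customer_id=NULL, no match -> kept with NULL
All 6 rows appear; 1 has NULL customer.

SQL:
SELECT a.product, b.name AS customer
FROM orders a
LEFT JOIN customers b ON a.customer_id = b.id

Result:
product    | customer
-----------+---------
Camera     | Carol   
Keyboard   | Alice   
Phone      | George  
Printer    | George  
Lamp       | Helen   
Headphones | NULL    


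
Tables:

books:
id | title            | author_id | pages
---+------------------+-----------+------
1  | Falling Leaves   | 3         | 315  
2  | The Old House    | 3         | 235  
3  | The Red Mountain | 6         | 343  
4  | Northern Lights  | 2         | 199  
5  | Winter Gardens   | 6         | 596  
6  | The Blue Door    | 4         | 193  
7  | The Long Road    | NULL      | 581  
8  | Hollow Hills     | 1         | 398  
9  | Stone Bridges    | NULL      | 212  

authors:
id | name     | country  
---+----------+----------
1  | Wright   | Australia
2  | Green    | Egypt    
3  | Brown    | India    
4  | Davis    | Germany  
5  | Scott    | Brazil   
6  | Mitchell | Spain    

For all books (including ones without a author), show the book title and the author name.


LEFT JOIN keeps every row from books (the left table); where author_id has no match in authors, the author columns become NULL. Walk through each book:
  - book 1 (Falling Leaves): author_id=3 -> matches Brown
  - book 2 (The Old House): author_id=3 -> matches Brown
  - book 3 (The Red Mountain): author_id=6 -> matches Mitchell
  - book 4 (Northern Lights): author_id=2 -> matches Green
  - book 5 (Winter Gardens): author_id=6 -> matches Mitchell
  - book 6 (The Blue Door): author_id=4 -> matches Davis
  - book 7 (The Long Road): author_id=NULL, no match -> kept with NULL
  - book 8 (Hollow Hills): author_id=1 -> matches Wright
  - book 9 (Stone Bridges): author_id=NULL, no match -> kept with NULL
All 9 rows appear; 2 have NULL author.

SQL:
SELECT a.title, b.name AS author
FROM books a
LEFT JOIN authors b ON a.author_id = b.id

Result:
title            | author  
-----------------+---------
Falling Leaves   | Brown   
The Old House    | Brown   
The Red Mountain | Mitchell
Northern Lights  | Green   
Winter Gardens   | Mitchell
The Blue Door    | Davis   
The Long Road    | NULL    
Hollow Hills     | Wright  
Stone Bridges    | NULL    


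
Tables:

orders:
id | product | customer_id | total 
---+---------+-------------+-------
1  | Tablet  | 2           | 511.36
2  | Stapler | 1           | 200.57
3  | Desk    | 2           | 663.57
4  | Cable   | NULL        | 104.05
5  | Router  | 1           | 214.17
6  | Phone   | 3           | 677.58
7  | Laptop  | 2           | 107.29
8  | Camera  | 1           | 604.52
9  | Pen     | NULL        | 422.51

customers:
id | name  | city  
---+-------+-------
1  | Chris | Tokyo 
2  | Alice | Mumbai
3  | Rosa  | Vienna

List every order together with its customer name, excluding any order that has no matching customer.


INNER JOIN keeps only orders rows whose customer_id matches an id in customers. Walk through each order:
  - order 1 (Tablet): customer_id=2 -> matches Alice
  - order 2 (Stapler): customer_id=1 -> matches Chris
  - order 3 (Desk): customer_id=2 -> matches Alice
  - order 4 (Cable): customer_id=NULL, no match -> dropped
  - order 5 (Router): customer_id=1 -> matches Chris
  - order 6 (Phone): customer_id=3 -> matches Rosa
  - order 7 (Laptop): customer_id=2 -> matches Alice
  - order 8 (Camera): customer_id=1 -> matches Chris
  - order 9 (Pen): customer_id=NULL, no match -> dropped
So 2 of 9 rows are dropped.

SQL:
SELECT a.product, b.name AS customer
FROM orders a
INNER JOIN customers b ON a.customer_id = b.id

Result:
product | customer
--------+---------
Tablet  | Alice   
Stapler | Chris   
Desk    | Alice   
Router  | Chris   
Phone   | Rosa    
Laptop  | Alice   
Camera  | Chris   


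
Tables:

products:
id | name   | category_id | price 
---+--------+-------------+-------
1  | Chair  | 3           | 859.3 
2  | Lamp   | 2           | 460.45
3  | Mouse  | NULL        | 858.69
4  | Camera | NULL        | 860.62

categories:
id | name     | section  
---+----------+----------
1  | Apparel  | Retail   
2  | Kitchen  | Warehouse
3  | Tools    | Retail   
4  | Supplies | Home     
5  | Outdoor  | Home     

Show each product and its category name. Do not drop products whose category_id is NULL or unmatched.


LEFT JOIN keeps every row from products (the left table); where category_id has no match in categories, the category columns become NULL. Walk through each product:
  - product 1 (Chair): category_id=3 -> matches Tools
  - product 2 (Lamp): category_id=2 -> matches Kitchen
  - product 3 (Mouse): category_id=NULL, no match -> kept with NULL
  - product 4 (Camera): category_id=NULL, no match -> kept with NULL
All 4 rows appear; 2 have NULL category.

SQL:
SELECT a.name, b.name AS category
FROM products a
LEFT JOIN categories b ON a.category_id = b.id

Result:
name   | category
-------+---------
Chair  | Tools   
Lamp   | Kitchen 
Mouse  | NULL    
Camera | NULL    


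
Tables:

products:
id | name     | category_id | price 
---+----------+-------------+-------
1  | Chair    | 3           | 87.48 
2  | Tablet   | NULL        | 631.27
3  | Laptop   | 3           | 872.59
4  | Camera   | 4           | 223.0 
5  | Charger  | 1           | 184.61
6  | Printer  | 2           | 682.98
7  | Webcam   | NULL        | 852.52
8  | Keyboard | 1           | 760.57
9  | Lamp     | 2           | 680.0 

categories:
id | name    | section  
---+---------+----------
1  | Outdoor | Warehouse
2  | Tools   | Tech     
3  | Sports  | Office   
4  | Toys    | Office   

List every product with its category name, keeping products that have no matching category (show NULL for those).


LEFT JOIN keeps every row from products (the left table); where category_id has no match in categories, the category columns become NULL. Walk through each product:
  - product 1 (Chair): category_id=3 -> matches Sports
  - product 2 (Tablet): category_id=NULL, no match -> kept with NULL
  - product 3 (Laptop): category_id=3 -> matches Sports
  - product 4 (Camera): category_id=4 -> matches Toys
  - product 5 (Charger): category_id=1 -> matches Outdoor
  - product 6 (Printer): category_id=2 -> matches Tools
  - product 7 (Webcam): category_id=NULL, no match -> kept with NULL
  - product 8 (Keyboard): category_id=1 -> matches Outdoor
  - product 9 (Lamp): category_id=2 -> matches Tools
All 9 rows appear; 2 have NULL category.

SQL:
SELECT a.name, b.name AS category
FROM products a
LEFT JOIN categories b ON a.category_id = b.id

Result:
name     | category
---------+---------
Chair    | Sports  
Tablet   | NULL    
Laptop   | Sports  
Camera   | Toys    
Charger  | Outdoor 
Printer  | Tools   
Webcam   | NULL    
Keyboard | Outdoor 
Lamp     | Tools   


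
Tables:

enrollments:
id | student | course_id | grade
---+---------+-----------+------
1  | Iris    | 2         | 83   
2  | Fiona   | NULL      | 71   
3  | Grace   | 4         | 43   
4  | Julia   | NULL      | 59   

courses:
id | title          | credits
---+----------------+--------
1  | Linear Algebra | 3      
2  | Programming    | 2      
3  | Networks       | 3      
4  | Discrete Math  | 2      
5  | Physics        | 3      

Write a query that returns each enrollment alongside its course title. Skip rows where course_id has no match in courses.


INNER JOIN keeps only enrollments rows whose course_id matches an id in courses. Walk through each enrollment:
  - enrollment 1 (Iris): course_id=2 -> matches Programming
  - enrollment 2 (Fiona): course_id=NULL, no match -> dropped
  - enrollment 3 (Grace): course_id=4 -> matches Discrete Math
  - enrollment 4 (Julia): course_id=NULL, no match -> dropped
So 2 of 4 rows are dropped.

SQL:
SELECT a.student, b.title AS course
FROM enrollments a
INNER JOIN courses b ON a.course_id = b.id

Result:
student | course       
--------+--------------
Iris    | Programming  
Grace   | Discrete Math


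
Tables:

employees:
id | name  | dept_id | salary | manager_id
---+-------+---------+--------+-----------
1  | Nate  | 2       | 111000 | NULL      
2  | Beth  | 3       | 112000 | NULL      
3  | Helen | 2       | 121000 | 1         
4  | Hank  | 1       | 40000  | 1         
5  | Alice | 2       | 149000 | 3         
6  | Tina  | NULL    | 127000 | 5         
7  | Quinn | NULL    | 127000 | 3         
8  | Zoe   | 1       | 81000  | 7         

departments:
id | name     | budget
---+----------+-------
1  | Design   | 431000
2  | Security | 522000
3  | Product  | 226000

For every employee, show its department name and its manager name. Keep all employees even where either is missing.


Two LEFT JOINs from the same base table employees: one to departments via dept_id, one to employees itself via manager_id. Both are LEFT so every employee is preserved.
Match against departments:
  - employee 1 (Nate): dept_id=2 -> matches Security
  - employee 2 (Beth): dept_id=3 -> matches Product
  - employee 3 (Helen): dept_id=2 -> matches Security
  - employee 4 (Hank): dept_id=1 -> matches Design
  - employee 5 (Alice): dept_id=2 -> matches Security
  - employee 6 (Tina): dept_id=NULL, no match -> kept with NULL
  - employee 7 (Quinn): dept_id=NULL, no match -> kept with NULL
  - employee 8 (Zoe): dept_id=1 -> matches Design
Match against employees (self):
  - employee 1 (Nate): manager_id=NULL -> NULL
  - employee 2 (Beth): manager_id=NULL -> NULL
  - employee 3 (Helen): manager_id=1 -> Nate
  - employee 4 (Hank): manager_id=1 -> Nate
  - employee 5 (Alice): manager_id=3 -> Helen
  - employee 6 (Tina): manager_id=5 -> Alice
  - employee 7 (Quinn): manager_id=3 -> Helen
  - employee 8 (Zoe): manager_id=7 -> Quinn

SQL:
SELECT a.name, b.name AS department, c.name AS manager
FROM employees a
LEFT JOIN departments b ON a.dept_id = b.id
LEFT JOIN employees c ON a.manager_id = c.id

Result:
name  | department | manager
------+------------+--------
Nate  | Security   | NULL   
Beth  | Product    | NULL   
Helen | Security   | Nate   
Hank  | Design     | Nate   
Alice | Security   | Helen  
Tina  | NULL       | Alice  
Quinn | NULL       | Helen  
Zoe   | Design     | Quinn  


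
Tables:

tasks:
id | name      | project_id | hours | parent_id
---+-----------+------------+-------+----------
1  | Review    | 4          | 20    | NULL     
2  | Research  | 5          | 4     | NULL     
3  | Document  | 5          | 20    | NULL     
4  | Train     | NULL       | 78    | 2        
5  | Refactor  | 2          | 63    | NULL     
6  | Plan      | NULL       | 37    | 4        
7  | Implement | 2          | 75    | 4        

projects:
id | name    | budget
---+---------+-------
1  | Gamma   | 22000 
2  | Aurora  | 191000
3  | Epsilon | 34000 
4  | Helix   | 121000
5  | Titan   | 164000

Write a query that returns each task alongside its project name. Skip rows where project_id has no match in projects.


INNER JOIN keeps only tasks rows whose project_id matches an id in projects. Walk through each task:
  - task 1 (Review): project_id=4 -> matches Helix
  - task 2 (Research): project_id=5 -> matches Titan
  - task 3 (Document): project_id=5 -> matches Titan
  - task 4 (Train): project_id=NULL, no match -> dropped
  - task 5 (Refactor): project_id=2 -> matches Aurora
  - task 6 (Plan): project_id=NULL, no match -> dropped
  - task 7 (Implement): project_id=2 -> matches Aurora
So 2 of 7 rows are dropped.

SQL:
SELECT a.name, b.name AS project
FROM tasks a
INNER JOIN projects b ON a.project_id = b.id

Result:
name      | project
----------+--------
Review    | Helix  
Research  | Titan  
Document  | Titan  
Refactor  | Aurora 
Implement | Aurora 


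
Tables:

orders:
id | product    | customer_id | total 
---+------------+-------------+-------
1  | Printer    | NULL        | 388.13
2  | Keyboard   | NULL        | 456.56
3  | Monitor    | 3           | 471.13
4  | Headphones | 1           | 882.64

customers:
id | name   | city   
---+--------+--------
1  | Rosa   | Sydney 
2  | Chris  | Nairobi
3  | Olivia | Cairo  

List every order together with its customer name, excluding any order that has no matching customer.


INNER JOIN keeps only orders rows whose customer_id matches an id in customers. Walk through each order:
  - order 1 (Printer): customer_id=NULL, no match -> dropped
  - order 2 (Keyboard): customer_id=NULL, no match -> dropped
  - order 3 (Monitor): customer_id=3 -> matches Olivia
  - order 4 (Headphones): customer_id=1 -> matches Rosa
So 2 of 4 rows are dropped.

SQL:
SELECT a.product, b.name AS customer
FROM orders a
INNER JOIN customers b ON a.customer_id = b.id

Result:
product    | customer
-----------+---------
Monitor    | Olivia  
Headphones | Rosa    


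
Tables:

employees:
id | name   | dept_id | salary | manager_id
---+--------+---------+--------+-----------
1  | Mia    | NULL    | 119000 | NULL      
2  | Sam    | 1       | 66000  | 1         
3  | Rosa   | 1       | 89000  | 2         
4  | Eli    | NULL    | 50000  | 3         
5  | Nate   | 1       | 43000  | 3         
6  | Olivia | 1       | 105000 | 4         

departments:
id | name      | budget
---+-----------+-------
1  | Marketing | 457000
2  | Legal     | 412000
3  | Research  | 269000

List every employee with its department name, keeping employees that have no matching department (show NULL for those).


LEFT JOIN keeps every row from employees (the left table); where dept_id has no match in departments, the department columns become NULL. Walk through each employee:
  - employee 1 (Mia): dept_id=NULL, no match -> kept with NULL
  - employee 2 (Sam): dept_id=1 -> matches Marketing
  - employee 3 (Rosa): dept_id=1 -> matches Marketing
  - employee 4 (Eli): dept_id=NULL, no match -> kept with NULL
  - employee 5 (Nate): dept_id=1 -> matches Marketing
  - employee 6 (Olivia): dept_id=1 -> matches Marketing
All 6 rows appear; 2 have NULL department.

SQL:
SELECT a.name, b.name AS department
FROM employees a
LEFT JOIN departments b ON a.dept_id = b.id

Result:
name   | department
-------+-----------
Mia    | NULL      
Sam    | Marketing 
Rosa   | Marketing 
Eli    | NULL      
Nate   | Marketing 
Olivia | Marketing 


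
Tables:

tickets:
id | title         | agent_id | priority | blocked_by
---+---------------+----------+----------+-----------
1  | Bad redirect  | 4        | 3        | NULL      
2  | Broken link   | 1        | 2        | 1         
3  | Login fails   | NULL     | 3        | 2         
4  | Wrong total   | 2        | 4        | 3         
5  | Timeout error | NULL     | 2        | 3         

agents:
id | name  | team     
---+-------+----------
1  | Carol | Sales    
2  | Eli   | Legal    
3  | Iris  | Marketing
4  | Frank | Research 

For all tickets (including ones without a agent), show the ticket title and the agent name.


LEFT JOIN keeps every row from tickets (the left table); where agent_id has no match in agents, the agent columns become NULL. Walk through each ticket:
  - ticket 1 (Bad redirect): agent_id=4 -> matches Frank
  - ticket 2 (Broken link): agent_id=1 -> matches Carol
  - ticket 3 (Login fails): agent_id=NULL, no match -> kept with NULL
  - ticket 4 (Wrong total): agent_id=2 -> matches Eli
  - ticket 5 (Timeout error): agent_id=NULL, no match -> kept with NULL
All 5 rows appear; 2 have NULL agent.

SQL:
SELECT a.title, b.name AS agent
FROM tickets a
LEFT JOIN agents b ON a.agent_id = b.id

Result:
title         | agent
--------------+------
Bad redirect  | Frank
Broken link   | Carol
Login fails   | NULL 
Wrong total   | Eli  
Timeout error | NULL 
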